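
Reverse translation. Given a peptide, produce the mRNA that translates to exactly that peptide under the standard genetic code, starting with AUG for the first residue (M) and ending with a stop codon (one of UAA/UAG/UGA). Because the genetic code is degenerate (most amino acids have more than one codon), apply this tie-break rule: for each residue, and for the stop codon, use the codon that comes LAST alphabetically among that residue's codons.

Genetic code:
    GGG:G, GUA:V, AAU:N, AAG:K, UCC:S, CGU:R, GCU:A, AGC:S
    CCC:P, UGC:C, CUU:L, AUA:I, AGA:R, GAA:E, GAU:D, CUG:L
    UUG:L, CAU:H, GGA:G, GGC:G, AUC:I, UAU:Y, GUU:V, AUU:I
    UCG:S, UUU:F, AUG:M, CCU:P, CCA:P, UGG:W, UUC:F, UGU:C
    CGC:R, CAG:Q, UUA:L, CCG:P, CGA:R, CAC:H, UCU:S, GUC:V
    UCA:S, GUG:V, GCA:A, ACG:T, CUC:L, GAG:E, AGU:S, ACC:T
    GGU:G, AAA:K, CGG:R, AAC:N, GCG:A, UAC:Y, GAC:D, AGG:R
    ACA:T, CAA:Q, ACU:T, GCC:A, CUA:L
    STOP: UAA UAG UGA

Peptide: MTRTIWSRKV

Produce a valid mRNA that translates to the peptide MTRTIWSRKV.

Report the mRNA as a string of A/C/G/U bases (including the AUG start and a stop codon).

residue 1: M -> AUG (start codon)
residue 2: T codons sorted = ACA,ACC,ACG,ACU -> pick last = ACU
residue 3: R codons sorted = AGA,AGG,CGA,CGC,CGG,CGU -> pick last = CGU
residue 4: T codons sorted = ACA,ACC,ACG,ACU -> pick last = ACU
residue 5: I codons sorted = AUA,AUC,AUU -> pick last = AUU
residue 6: W -> UGG (only codon)
residue 7: S codons sorted = AGC,AGU,UCA,UCC,UCG,UCU -> pick last = UCU
residue 8: R codons sorted = AGA,AGG,CGA,CGC,CGG,CGU -> pick last = CGU
residue 9: K codons sorted = AAA,AAG -> pick last = AAG
residue 10: V codons sorted = GUA,GUC,GUG,GUU -> pick last = GUU
terminator: stop codons sorted = UAA,UAG,UGA -> pick last = UGA

Answer: mRNA: AUGACUCGUACUAUUUGGUCUCGUAAGGUUUGA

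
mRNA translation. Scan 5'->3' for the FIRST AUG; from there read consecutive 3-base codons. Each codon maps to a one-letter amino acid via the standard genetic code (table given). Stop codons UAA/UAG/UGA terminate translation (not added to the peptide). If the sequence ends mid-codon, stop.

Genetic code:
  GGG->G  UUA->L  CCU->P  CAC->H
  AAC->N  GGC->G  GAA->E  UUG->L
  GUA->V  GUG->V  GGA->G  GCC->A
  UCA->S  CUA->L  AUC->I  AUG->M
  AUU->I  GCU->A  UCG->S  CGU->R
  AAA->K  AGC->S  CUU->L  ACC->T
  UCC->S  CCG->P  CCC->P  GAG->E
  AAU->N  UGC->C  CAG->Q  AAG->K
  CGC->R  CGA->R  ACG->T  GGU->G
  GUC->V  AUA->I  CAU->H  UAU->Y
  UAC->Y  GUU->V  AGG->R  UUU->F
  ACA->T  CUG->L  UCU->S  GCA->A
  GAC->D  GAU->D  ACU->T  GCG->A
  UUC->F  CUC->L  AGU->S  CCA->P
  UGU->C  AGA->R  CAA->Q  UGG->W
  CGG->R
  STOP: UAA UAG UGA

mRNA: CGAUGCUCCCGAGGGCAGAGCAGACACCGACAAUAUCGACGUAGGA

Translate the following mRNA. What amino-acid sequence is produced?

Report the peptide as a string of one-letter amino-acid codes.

Answer: MLPRAEQTPTIST

Derivation:
start AUG at pos 2
pos 2: AUG -> M; peptide=M
pos 5: CUC -> L; peptide=ML
pos 8: CCG -> P; peptide=MLP
pos 11: AGG -> R; peptide=MLPR
pos 14: GCA -> A; peptide=MLPRA
pos 17: GAG -> E; peptide=MLPRAE
pos 20: CAG -> Q; peptide=MLPRAEQ
pos 23: ACA -> T; peptide=MLPRAEQT
pos 26: CCG -> P; peptide=MLPRAEQTP
pos 29: ACA -> T; peptide=MLPRAEQTPT
pos 32: AUA -> I; peptide=MLPRAEQTPTI
pos 35: UCG -> S; peptide=MLPRAEQTPTIS
pos 38: ACG -> T; peptide=MLPRAEQTPTIST
pos 41: UAG -> STOP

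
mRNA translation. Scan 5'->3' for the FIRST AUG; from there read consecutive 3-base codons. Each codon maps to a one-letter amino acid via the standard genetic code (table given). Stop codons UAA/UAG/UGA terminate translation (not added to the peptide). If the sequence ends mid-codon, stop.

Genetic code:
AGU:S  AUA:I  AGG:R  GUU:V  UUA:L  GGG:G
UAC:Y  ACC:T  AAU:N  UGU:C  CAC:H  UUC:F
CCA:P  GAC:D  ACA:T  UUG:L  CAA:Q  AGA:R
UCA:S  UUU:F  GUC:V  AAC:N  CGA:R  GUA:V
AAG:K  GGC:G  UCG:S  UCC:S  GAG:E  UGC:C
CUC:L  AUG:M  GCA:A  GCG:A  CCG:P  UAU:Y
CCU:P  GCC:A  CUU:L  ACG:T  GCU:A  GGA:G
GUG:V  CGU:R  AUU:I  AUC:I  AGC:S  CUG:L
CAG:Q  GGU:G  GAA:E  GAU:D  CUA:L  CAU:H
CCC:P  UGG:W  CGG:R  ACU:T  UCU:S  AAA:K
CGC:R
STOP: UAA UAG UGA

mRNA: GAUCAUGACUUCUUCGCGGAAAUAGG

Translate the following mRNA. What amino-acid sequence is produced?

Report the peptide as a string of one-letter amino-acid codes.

Answer: MTSSRK

Derivation:
start AUG at pos 4
pos 4: AUG -> M; peptide=M
pos 7: ACU -> T; peptide=MT
pos 10: UCU -> S; peptide=MTS
pos 13: UCG -> S; peptide=MTSS
pos 16: CGG -> R; peptide=MTSSR
pos 19: AAA -> K; peptide=MTSSRK
pos 22: UAG -> STOP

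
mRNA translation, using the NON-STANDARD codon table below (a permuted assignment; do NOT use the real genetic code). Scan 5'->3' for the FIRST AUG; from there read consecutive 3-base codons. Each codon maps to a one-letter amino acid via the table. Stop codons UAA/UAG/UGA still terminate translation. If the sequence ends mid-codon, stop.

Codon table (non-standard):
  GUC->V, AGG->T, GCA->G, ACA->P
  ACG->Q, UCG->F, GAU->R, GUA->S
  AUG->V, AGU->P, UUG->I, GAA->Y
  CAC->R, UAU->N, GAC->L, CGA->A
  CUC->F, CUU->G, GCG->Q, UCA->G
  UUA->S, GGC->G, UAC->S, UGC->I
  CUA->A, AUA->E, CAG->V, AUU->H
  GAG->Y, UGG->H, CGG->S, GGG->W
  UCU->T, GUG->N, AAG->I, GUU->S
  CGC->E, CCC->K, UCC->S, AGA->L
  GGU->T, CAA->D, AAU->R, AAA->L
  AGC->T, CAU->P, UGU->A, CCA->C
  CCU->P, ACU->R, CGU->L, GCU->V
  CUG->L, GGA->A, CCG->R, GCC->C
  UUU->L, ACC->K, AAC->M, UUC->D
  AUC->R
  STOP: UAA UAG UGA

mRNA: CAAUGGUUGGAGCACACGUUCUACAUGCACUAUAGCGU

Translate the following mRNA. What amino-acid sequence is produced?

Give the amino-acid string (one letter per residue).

Answer: VSAGRSAPGA

Derivation:
start AUG at pos 2
pos 2: AUG -> V; peptide=V
pos 5: GUU -> S; peptide=VS
pos 8: GGA -> A; peptide=VSA
pos 11: GCA -> G; peptide=VSAG
pos 14: CAC -> R; peptide=VSAGR
pos 17: GUU -> S; peptide=VSAGRS
pos 20: CUA -> A; peptide=VSAGRSA
pos 23: CAU -> P; peptide=VSAGRSAP
pos 26: GCA -> G; peptide=VSAGRSAPG
pos 29: CUA -> A; peptide=VSAGRSAPGA
pos 32: UAG -> STOP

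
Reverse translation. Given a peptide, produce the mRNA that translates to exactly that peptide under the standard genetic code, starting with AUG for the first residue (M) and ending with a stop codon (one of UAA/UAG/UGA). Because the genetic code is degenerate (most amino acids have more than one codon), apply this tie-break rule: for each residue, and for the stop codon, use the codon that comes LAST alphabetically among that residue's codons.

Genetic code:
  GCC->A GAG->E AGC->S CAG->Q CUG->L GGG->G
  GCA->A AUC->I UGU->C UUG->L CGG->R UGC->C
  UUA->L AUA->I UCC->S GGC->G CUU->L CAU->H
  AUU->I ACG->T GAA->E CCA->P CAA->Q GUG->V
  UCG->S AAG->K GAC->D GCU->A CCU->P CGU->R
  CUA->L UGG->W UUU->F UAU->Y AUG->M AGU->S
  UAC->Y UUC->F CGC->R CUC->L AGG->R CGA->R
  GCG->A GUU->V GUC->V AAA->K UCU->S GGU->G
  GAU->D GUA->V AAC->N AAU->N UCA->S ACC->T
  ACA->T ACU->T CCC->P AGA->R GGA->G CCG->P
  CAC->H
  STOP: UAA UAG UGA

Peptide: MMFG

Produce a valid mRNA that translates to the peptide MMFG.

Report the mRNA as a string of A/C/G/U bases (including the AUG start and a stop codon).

residue 1: M -> AUG (start codon)
residue 2: M -> AUG (only codon)
residue 3: F codons sorted = UUC,UUU -> pick last = UUU
residue 4: G codons sorted = GGA,GGC,GGG,GGU -> pick last = GGU
terminator: stop codons sorted = UAA,UAG,UGA -> pick last = UGA

Answer: mRNA: AUGAUGUUUGGUUGA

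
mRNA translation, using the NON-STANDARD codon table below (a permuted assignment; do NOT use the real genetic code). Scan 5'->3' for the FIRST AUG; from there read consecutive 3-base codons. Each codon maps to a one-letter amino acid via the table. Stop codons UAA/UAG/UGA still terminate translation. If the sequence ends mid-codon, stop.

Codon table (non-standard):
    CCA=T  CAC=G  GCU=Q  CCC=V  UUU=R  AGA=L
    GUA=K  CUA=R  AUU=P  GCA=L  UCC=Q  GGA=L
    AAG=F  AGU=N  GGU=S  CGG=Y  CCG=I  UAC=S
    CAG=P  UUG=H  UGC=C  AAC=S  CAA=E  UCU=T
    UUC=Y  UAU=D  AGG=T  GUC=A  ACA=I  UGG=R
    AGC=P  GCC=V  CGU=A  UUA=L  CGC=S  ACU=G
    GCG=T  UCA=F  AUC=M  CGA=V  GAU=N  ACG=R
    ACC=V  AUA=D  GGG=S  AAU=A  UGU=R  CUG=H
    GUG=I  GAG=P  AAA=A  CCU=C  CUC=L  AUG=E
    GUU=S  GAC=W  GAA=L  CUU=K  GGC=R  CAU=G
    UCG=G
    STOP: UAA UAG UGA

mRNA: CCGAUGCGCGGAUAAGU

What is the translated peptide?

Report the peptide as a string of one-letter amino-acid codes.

start AUG at pos 3
pos 3: AUG -> E; peptide=E
pos 6: CGC -> S; peptide=ES
pos 9: GGA -> L; peptide=ESL
pos 12: UAA -> STOP

Answer: ESL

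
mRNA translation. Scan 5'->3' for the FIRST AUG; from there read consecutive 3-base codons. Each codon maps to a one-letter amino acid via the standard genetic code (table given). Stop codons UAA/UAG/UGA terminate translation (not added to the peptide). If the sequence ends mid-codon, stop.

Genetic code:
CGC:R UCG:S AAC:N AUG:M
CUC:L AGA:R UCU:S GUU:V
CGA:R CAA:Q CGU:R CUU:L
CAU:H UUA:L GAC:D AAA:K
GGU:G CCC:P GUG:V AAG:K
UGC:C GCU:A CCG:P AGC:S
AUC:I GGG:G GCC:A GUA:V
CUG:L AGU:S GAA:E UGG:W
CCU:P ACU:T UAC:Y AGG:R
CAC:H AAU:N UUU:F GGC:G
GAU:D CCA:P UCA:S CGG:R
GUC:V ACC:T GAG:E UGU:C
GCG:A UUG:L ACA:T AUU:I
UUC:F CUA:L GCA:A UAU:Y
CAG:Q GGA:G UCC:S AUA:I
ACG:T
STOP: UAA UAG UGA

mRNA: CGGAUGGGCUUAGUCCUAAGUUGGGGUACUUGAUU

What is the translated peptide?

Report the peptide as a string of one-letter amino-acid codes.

start AUG at pos 3
pos 3: AUG -> M; peptide=M
pos 6: GGC -> G; peptide=MG
pos 9: UUA -> L; peptide=MGL
pos 12: GUC -> V; peptide=MGLV
pos 15: CUA -> L; peptide=MGLVL
pos 18: AGU -> S; peptide=MGLVLS
pos 21: UGG -> W; peptide=MGLVLSW
pos 24: GGU -> G; peptide=MGLVLSWG
pos 27: ACU -> T; peptide=MGLVLSWGT
pos 30: UGA -> STOP

Answer: MGLVLSWGT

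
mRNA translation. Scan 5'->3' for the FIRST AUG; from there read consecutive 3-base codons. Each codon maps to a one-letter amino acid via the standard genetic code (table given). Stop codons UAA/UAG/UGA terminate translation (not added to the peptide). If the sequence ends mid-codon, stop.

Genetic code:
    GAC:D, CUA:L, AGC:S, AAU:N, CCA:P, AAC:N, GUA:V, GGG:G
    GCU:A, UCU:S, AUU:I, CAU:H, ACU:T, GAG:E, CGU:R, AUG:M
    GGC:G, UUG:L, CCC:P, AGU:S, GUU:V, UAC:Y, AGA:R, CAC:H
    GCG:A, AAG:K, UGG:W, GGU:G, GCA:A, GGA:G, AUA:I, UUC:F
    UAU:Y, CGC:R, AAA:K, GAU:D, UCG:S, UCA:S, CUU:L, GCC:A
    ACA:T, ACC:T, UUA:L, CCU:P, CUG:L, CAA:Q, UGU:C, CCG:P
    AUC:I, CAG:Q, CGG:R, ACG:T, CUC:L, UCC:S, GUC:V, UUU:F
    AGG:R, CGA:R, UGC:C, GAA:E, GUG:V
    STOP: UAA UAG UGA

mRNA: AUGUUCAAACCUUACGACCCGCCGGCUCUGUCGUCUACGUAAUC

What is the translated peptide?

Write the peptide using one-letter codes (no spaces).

Answer: MFKPYDPPALSST

Derivation:
start AUG at pos 0
pos 0: AUG -> M; peptide=M
pos 3: UUC -> F; peptide=MF
pos 6: AAA -> K; peptide=MFK
pos 9: CCU -> P; peptide=MFKP
pos 12: UAC -> Y; peptide=MFKPY
pos 15: GAC -> D; peptide=MFKPYD
pos 18: CCG -> P; peptide=MFKPYDP
pos 21: CCG -> P; peptide=MFKPYDPP
pos 24: GCU -> A; peptide=MFKPYDPPA
pos 27: CUG -> L; peptide=MFKPYDPPAL
pos 30: UCG -> S; peptide=MFKPYDPPALS
pos 33: UCU -> S; peptide=MFKPYDPPALSS
pos 36: ACG -> T; peptide=MFKPYDPPALSST
pos 39: UAA -> STOP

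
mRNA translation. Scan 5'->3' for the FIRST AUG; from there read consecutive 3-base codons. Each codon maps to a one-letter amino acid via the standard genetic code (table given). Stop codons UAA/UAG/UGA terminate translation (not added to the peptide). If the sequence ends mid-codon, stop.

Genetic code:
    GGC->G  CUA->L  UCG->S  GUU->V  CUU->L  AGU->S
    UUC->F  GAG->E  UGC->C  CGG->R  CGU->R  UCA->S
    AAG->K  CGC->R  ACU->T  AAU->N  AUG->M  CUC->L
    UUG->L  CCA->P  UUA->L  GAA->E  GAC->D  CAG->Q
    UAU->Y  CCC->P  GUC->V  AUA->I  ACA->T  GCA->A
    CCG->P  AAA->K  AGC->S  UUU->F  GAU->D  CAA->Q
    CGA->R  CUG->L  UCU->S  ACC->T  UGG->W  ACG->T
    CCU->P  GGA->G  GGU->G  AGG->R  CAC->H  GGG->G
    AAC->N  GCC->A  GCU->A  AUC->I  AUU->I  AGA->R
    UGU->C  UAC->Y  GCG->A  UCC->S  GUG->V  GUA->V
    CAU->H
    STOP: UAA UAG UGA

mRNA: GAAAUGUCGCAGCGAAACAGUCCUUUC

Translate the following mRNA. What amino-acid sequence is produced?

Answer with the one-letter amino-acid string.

Answer: MSQRNSPF

Derivation:
start AUG at pos 3
pos 3: AUG -> M; peptide=M
pos 6: UCG -> S; peptide=MS
pos 9: CAG -> Q; peptide=MSQ
pos 12: CGA -> R; peptide=MSQR
pos 15: AAC -> N; peptide=MSQRN
pos 18: AGU -> S; peptide=MSQRNS
pos 21: CCU -> P; peptide=MSQRNSP
pos 24: UUC -> F; peptide=MSQRNSPF
pos 27: only 0 nt remain (<3), stop (end of mRNA)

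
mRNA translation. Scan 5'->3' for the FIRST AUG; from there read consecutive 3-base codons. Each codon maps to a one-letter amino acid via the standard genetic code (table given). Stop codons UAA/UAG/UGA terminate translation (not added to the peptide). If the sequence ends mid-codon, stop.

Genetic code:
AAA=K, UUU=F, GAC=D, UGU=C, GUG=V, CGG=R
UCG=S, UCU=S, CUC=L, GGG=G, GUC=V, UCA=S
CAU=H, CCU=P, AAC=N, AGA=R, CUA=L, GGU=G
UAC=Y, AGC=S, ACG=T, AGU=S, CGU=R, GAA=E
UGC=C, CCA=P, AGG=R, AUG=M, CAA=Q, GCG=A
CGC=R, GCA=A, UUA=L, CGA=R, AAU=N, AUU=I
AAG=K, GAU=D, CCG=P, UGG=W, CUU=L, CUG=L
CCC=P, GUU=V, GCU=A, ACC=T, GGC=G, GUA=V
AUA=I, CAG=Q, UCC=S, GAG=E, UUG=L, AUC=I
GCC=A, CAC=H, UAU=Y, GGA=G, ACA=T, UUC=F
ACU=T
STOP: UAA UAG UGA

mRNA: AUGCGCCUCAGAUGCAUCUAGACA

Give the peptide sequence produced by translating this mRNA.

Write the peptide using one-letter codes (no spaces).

Answer: MRLRCI

Derivation:
start AUG at pos 0
pos 0: AUG -> M; peptide=M
pos 3: CGC -> R; peptide=MR
pos 6: CUC -> L; peptide=MRL
pos 9: AGA -> R; peptide=MRLR
pos 12: UGC -> C; peptide=MRLRC
pos 15: AUC -> I; peptide=MRLRCI
pos 18: UAG -> STOP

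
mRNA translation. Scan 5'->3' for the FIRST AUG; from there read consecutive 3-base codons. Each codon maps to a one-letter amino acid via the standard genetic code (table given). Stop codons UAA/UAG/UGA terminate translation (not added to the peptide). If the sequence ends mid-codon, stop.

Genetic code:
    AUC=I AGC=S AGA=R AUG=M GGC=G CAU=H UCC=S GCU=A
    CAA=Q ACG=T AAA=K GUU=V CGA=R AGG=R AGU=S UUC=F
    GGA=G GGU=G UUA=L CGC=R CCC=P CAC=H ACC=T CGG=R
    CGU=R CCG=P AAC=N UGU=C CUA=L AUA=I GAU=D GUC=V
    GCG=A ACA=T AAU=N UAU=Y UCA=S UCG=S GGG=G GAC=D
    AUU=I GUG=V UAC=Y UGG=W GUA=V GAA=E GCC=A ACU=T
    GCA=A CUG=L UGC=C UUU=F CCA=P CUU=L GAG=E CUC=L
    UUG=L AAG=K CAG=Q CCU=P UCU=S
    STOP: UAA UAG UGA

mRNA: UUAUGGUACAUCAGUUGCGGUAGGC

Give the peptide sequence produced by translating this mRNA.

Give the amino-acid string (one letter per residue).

Answer: MVHQLR

Derivation:
start AUG at pos 2
pos 2: AUG -> M; peptide=M
pos 5: GUA -> V; peptide=MV
pos 8: CAU -> H; peptide=MVH
pos 11: CAG -> Q; peptide=MVHQ
pos 14: UUG -> L; peptide=MVHQL
pos 17: CGG -> R; peptide=MVHQLR
pos 20: UAG -> STOP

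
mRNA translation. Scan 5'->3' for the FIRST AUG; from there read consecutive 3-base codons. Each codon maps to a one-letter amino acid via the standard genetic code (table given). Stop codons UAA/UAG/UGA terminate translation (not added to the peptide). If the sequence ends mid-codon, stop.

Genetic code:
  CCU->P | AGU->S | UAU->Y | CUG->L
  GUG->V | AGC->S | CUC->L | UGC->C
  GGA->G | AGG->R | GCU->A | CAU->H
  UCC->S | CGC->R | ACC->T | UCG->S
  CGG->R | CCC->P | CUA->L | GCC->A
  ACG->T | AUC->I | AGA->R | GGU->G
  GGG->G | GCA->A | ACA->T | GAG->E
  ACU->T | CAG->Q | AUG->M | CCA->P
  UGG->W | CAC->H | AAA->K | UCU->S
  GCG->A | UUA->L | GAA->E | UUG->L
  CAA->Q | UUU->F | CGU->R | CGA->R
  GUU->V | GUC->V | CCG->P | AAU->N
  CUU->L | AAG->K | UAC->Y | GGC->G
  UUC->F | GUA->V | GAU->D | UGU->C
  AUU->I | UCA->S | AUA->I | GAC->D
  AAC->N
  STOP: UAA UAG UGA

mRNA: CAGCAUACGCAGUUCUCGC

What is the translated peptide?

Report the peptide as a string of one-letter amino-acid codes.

Answer: (empty: no AUG start codon)

Derivation:
no AUG start codon found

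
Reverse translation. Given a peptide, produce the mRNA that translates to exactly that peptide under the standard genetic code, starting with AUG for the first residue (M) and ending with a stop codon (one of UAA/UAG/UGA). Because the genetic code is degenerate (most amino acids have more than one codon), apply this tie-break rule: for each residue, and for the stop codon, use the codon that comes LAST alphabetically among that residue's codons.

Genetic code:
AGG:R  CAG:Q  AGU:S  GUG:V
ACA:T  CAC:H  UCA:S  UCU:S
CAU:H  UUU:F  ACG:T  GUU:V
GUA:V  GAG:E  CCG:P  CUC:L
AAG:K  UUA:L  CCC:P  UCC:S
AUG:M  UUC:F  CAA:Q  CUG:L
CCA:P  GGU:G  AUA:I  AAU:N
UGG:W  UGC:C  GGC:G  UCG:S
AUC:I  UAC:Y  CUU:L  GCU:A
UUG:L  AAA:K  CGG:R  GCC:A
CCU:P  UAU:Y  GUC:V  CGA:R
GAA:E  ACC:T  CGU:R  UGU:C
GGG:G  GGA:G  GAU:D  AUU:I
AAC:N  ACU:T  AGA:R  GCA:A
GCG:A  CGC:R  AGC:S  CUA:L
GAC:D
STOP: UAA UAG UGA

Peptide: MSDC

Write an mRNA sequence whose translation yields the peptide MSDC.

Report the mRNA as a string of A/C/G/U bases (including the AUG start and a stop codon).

Answer: mRNA: AUGUCUGAUUGUUGA

Derivation:
residue 1: M -> AUG (start codon)
residue 2: S codons sorted = AGC,AGU,UCA,UCC,UCG,UCU -> pick last = UCU
residue 3: D codons sorted = GAC,GAU -> pick last = GAU
residue 4: C codons sorted = UGC,UGU -> pick last = UGU
terminator: stop codons sorted = UAA,UAG,UGA -> pick last = UGA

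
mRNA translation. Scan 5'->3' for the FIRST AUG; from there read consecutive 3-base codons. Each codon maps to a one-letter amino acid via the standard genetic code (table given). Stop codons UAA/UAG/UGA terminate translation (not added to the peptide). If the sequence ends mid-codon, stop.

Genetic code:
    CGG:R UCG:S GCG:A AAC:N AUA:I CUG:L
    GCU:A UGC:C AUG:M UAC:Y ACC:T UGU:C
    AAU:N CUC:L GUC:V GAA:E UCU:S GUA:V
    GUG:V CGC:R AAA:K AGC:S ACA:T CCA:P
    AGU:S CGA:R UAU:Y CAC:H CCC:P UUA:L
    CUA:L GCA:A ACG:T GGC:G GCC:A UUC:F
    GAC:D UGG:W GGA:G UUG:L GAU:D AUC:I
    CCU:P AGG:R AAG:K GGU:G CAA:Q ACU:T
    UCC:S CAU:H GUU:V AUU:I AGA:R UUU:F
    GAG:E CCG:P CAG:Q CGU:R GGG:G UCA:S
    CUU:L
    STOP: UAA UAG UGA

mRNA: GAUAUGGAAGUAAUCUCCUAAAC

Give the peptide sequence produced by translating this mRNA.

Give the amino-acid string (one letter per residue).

start AUG at pos 3
pos 3: AUG -> M; peptide=M
pos 6: GAA -> E; peptide=ME
pos 9: GUA -> V; peptide=MEV
pos 12: AUC -> I; peptide=MEVI
pos 15: UCC -> S; peptide=MEVIS
pos 18: UAA -> STOP

Answer: MEVIS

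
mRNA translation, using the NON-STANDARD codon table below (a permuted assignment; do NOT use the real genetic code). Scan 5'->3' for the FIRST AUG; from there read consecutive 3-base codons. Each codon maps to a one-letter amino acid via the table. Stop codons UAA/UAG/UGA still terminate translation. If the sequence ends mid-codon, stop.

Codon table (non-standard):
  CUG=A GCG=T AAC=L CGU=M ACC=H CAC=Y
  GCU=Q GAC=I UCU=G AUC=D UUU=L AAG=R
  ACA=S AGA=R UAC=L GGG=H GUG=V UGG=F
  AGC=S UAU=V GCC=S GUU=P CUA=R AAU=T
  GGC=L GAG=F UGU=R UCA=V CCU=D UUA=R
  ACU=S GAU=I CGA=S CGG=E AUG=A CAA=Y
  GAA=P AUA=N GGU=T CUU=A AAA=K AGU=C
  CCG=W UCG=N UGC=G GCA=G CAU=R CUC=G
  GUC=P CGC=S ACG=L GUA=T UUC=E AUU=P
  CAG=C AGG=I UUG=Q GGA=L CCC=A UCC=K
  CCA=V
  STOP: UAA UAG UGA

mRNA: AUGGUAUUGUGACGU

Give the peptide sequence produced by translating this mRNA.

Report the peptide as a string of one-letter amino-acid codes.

start AUG at pos 0
pos 0: AUG -> A; peptide=A
pos 3: GUA -> T; peptide=AT
pos 6: UUG -> Q; peptide=ATQ
pos 9: UGA -> STOP

Answer: ATQ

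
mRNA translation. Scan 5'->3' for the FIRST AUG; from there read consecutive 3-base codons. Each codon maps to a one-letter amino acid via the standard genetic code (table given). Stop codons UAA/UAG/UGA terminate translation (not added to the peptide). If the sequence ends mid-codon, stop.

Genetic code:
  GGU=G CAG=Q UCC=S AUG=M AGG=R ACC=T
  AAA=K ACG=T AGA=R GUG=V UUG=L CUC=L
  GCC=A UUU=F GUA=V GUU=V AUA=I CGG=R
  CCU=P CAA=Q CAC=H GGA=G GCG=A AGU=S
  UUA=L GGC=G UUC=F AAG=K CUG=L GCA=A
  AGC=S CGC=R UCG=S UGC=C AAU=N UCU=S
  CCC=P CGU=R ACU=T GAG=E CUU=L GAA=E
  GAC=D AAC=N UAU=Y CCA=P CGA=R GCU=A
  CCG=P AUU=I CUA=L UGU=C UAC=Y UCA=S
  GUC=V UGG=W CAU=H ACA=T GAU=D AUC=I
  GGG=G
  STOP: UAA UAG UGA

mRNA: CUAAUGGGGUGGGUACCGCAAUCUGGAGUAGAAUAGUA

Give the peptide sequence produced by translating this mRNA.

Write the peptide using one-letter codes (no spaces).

start AUG at pos 3
pos 3: AUG -> M; peptide=M
pos 6: GGG -> G; peptide=MG
pos 9: UGG -> W; peptide=MGW
pos 12: GUA -> V; peptide=MGWV
pos 15: CCG -> P; peptide=MGWVP
pos 18: CAA -> Q; peptide=MGWVPQ
pos 21: UCU -> S; peptide=MGWVPQS
pos 24: GGA -> G; peptide=MGWVPQSG
pos 27: GUA -> V; peptide=MGWVPQSGV
pos 30: GAA -> E; peptide=MGWVPQSGVE
pos 33: UAG -> STOP

Answer: MGWVPQSGVE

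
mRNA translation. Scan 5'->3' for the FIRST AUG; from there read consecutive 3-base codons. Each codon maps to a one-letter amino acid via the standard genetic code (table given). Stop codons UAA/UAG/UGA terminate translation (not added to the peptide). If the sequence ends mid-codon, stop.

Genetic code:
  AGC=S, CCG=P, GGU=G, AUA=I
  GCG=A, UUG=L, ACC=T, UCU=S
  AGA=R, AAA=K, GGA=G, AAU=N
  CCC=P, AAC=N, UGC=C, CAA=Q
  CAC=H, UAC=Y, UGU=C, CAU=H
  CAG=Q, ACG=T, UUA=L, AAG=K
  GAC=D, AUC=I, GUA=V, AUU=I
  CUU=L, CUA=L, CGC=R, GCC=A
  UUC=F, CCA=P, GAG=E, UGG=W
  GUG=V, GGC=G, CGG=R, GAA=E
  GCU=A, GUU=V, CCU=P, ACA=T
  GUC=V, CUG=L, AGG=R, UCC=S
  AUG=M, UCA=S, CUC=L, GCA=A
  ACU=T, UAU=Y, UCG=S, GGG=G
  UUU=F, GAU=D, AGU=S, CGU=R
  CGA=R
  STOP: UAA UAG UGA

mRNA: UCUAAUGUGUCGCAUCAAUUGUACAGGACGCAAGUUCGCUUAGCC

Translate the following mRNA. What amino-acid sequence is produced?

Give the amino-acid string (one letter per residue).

Answer: MCRINCTGRKFA

Derivation:
start AUG at pos 4
pos 4: AUG -> M; peptide=M
pos 7: UGU -> C; peptide=MC
pos 10: CGC -> R; peptide=MCR
pos 13: AUC -> I; peptide=MCRI
pos 16: AAU -> N; peptide=MCRIN
pos 19: UGU -> C; peptide=MCRINC
pos 22: ACA -> T; peptide=MCRINCT
pos 25: GGA -> G; peptide=MCRINCTG
pos 28: CGC -> R; peptide=MCRINCTGR
pos 31: AAG -> K; peptide=MCRINCTGRK
pos 34: UUC -> F; peptide=MCRINCTGRKF
pos 37: GCU -> A; peptide=MCRINCTGRKFA
pos 40: UAG -> STOP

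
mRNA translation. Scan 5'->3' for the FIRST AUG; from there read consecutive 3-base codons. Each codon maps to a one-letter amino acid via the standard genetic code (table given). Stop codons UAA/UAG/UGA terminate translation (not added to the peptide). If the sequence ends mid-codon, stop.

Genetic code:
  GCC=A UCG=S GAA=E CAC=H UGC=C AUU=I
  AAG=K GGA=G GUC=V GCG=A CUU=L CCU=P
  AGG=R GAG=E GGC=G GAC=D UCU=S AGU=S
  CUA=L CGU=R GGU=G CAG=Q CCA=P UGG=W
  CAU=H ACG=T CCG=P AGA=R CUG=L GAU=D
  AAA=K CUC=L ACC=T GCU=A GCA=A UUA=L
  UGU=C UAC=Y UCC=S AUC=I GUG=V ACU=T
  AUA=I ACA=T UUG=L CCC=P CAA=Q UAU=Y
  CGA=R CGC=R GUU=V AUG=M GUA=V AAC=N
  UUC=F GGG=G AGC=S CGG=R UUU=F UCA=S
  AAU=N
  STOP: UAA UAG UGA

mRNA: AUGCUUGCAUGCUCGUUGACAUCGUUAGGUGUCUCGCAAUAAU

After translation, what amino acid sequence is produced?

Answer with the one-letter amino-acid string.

Answer: MLACSLTSLGVSQ

Derivation:
start AUG at pos 0
pos 0: AUG -> M; peptide=M
pos 3: CUU -> L; peptide=ML
pos 6: GCA -> A; peptide=MLA
pos 9: UGC -> C; peptide=MLAC
pos 12: UCG -> S; peptide=MLACS
pos 15: UUG -> L; peptide=MLACSL
pos 18: ACA -> T; peptide=MLACSLT
pos 21: UCG -> S; peptide=MLACSLTS
pos 24: UUA -> L; peptide=MLACSLTSL
pos 27: GGU -> G; peptide=MLACSLTSLG
pos 30: GUC -> V; peptide=MLACSLTSLGV
pos 33: UCG -> S; peptide=MLACSLTSLGVS
pos 36: CAA -> Q; peptide=MLACSLTSLGVSQ
pos 39: UAA -> STOP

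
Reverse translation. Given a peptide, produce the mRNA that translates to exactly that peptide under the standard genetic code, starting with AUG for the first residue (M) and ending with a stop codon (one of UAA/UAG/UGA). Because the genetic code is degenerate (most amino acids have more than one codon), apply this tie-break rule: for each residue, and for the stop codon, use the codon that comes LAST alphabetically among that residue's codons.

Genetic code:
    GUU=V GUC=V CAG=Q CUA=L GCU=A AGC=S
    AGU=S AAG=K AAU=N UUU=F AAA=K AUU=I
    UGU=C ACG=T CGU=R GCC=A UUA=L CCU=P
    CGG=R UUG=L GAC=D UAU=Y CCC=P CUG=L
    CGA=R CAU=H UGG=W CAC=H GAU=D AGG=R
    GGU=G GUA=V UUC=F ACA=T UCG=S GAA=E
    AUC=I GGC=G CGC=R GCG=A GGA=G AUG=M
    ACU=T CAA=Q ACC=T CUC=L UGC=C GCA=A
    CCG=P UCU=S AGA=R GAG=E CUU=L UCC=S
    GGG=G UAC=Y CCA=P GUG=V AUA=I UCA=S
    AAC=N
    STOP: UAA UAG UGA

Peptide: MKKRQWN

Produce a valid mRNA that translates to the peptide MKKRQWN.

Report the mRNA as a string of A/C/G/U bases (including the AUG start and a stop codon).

Answer: mRNA: AUGAAGAAGCGUCAGUGGAAUUGA

Derivation:
residue 1: M -> AUG (start codon)
residue 2: K codons sorted = AAA,AAG -> pick last = AAG
residue 3: K codons sorted = AAA,AAG -> pick last = AAG
residue 4: R codons sorted = AGA,AGG,CGA,CGC,CGG,CGU -> pick last = CGU
residue 5: Q codons sorted = CAA,CAG -> pick last = CAG
residue 6: W -> UGG (only codon)
residue 7: N codons sorted = AAC,AAU -> pick last = AAU
terminator: stop codons sorted = UAA,UAG,UGA -> pick last = UGA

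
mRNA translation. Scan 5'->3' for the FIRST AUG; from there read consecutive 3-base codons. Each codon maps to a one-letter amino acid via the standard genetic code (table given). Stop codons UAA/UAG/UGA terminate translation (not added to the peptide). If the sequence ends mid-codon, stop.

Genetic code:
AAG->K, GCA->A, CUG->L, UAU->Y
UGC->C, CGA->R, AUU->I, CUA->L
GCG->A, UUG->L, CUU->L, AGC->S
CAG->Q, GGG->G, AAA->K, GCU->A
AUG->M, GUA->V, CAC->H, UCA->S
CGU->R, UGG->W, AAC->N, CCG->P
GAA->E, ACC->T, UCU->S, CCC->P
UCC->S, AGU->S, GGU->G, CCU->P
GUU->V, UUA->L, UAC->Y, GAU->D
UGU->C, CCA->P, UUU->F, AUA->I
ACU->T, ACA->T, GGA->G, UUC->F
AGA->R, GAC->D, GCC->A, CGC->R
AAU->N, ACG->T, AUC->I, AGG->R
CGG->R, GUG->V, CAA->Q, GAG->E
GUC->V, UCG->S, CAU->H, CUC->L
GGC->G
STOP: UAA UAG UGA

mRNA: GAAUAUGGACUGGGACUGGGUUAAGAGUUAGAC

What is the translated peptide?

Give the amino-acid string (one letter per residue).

Answer: MDWDWVKS

Derivation:
start AUG at pos 4
pos 4: AUG -> M; peptide=M
pos 7: GAC -> D; peptide=MD
pos 10: UGG -> W; peptide=MDW
pos 13: GAC -> D; peptide=MDWD
pos 16: UGG -> W; peptide=MDWDW
pos 19: GUU -> V; peptide=MDWDWV
pos 22: AAG -> K; peptide=MDWDWVK
pos 25: AGU -> S; peptide=MDWDWVKS
pos 28: UAG -> STOP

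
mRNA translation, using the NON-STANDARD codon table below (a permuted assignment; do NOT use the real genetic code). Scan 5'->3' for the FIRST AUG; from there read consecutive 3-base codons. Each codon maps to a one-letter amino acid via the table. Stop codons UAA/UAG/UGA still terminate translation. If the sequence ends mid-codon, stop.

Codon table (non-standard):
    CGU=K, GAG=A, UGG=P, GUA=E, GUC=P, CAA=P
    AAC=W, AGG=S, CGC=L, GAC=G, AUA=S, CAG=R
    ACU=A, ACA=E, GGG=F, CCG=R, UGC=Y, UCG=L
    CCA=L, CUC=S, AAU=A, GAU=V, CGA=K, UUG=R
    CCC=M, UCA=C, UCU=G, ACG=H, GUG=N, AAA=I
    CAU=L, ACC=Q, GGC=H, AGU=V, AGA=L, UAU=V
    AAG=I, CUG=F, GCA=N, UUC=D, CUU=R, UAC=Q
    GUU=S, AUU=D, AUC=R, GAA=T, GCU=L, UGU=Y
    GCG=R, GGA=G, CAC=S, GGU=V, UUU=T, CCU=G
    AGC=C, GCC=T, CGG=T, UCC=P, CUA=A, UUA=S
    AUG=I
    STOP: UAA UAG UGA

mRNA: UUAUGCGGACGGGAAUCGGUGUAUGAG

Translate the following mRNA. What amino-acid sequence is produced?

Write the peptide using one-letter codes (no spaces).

start AUG at pos 2
pos 2: AUG -> I; peptide=I
pos 5: CGG -> T; peptide=IT
pos 8: ACG -> H; peptide=ITH
pos 11: GGA -> G; peptide=ITHG
pos 14: AUC -> R; peptide=ITHGR
pos 17: GGU -> V; peptide=ITHGRV
pos 20: GUA -> E; peptide=ITHGRVE
pos 23: UGA -> STOP

Answer: ITHGRVE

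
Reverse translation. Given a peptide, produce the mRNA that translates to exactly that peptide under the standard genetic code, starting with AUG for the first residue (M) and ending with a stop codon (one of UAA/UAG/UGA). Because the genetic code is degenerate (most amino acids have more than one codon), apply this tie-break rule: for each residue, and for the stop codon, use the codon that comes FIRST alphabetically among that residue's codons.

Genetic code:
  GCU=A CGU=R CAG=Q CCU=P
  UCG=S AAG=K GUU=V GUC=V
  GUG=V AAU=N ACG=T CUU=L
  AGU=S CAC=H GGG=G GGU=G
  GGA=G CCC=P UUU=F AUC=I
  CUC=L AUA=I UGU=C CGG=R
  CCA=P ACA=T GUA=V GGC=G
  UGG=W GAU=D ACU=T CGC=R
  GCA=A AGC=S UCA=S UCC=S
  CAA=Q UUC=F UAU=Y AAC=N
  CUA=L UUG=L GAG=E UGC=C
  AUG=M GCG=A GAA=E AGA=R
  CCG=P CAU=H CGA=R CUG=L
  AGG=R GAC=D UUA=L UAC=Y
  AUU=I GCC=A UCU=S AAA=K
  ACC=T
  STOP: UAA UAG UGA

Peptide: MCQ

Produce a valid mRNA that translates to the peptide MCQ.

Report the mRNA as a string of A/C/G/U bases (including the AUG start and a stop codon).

Answer: mRNA: AUGUGCCAAUAA

Derivation:
residue 1: M -> AUG (start codon)
residue 2: C codons sorted = UGC,UGU -> pick first = UGC
residue 3: Q codons sorted = CAA,CAG -> pick first = CAA
terminator: stop codons sorted = UAA,UAG,UGA -> pick first = UAA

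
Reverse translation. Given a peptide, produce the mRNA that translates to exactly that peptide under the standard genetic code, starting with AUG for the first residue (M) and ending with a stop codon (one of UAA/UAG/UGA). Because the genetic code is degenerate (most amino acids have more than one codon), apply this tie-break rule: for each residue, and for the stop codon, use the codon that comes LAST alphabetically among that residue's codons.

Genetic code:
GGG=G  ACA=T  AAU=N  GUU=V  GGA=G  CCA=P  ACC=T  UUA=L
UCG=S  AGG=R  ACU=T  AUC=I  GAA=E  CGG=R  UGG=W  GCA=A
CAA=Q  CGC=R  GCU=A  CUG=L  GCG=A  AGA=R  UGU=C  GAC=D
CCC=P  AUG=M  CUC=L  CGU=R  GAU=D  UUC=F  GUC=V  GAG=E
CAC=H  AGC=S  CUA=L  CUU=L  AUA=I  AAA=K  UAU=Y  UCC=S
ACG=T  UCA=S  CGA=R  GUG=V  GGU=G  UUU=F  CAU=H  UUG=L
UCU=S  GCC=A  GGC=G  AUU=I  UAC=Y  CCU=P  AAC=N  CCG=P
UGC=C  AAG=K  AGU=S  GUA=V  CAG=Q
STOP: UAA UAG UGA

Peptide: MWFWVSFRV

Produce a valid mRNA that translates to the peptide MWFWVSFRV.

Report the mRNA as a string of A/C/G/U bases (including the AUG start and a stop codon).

residue 1: M -> AUG (start codon)
residue 2: W -> UGG (only codon)
residue 3: F codons sorted = UUC,UUU -> pick last = UUU
residue 4: W -> UGG (only codon)
residue 5: V codons sorted = GUA,GUC,GUG,GUU -> pick last = GUU
residue 6: S codons sorted = AGC,AGU,UCA,UCC,UCG,UCU -> pick last = UCU
residue 7: F codons sorted = UUC,UUU -> pick last = UUU
residue 8: R codons sorted = AGA,AGG,CGA,CGC,CGG,CGU -> pick last = CGU
residue 9: V codons sorted = GUA,GUC,GUG,GUU -> pick last = GUU
terminator: stop codons sorted = UAA,UAG,UGA -> pick last = UGA

Answer: mRNA: AUGUGGUUUUGGGUUUCUUUUCGUGUUUGA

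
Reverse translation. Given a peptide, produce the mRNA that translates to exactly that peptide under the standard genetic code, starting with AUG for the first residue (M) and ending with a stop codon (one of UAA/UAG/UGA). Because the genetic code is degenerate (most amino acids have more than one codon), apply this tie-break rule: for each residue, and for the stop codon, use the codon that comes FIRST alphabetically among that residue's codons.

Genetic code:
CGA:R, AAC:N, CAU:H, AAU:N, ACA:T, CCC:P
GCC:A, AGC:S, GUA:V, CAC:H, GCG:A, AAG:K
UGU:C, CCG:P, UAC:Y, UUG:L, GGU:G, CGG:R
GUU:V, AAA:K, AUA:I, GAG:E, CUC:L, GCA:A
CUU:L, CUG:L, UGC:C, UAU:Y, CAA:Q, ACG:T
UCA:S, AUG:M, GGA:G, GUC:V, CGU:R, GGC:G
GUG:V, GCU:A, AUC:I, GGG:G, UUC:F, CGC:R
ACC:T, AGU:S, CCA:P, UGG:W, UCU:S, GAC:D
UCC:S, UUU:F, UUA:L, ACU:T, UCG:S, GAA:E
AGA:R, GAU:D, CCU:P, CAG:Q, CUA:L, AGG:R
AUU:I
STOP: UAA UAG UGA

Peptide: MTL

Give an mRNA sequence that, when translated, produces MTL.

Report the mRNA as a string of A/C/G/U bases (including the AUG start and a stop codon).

Answer: mRNA: AUGACACUAUAA

Derivation:
residue 1: M -> AUG (start codon)
residue 2: T codons sorted = ACA,ACC,ACG,ACU -> pick first = ACA
residue 3: L codons sorted = CUA,CUC,CUG,CUU,UUA,UUG -> pick first = CUA
terminator: stop codons sorted = UAA,UAG,UGA -> pick first = UAA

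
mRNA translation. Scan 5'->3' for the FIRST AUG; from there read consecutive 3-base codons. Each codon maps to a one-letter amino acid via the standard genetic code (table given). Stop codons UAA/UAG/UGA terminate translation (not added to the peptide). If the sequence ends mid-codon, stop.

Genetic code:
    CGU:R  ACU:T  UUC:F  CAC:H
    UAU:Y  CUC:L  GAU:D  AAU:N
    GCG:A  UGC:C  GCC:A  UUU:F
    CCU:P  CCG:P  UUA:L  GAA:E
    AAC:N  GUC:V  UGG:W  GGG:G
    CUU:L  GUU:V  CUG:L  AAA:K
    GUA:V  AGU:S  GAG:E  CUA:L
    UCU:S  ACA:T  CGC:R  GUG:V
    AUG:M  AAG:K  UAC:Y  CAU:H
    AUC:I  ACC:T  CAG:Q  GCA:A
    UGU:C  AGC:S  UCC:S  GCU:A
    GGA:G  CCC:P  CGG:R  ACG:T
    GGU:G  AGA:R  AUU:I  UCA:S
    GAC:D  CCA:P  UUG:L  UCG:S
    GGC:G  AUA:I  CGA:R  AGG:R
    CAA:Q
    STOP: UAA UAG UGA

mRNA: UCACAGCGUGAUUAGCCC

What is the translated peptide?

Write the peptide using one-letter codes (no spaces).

Answer: (empty: no AUG start codon)

Derivation:
no AUG start codon found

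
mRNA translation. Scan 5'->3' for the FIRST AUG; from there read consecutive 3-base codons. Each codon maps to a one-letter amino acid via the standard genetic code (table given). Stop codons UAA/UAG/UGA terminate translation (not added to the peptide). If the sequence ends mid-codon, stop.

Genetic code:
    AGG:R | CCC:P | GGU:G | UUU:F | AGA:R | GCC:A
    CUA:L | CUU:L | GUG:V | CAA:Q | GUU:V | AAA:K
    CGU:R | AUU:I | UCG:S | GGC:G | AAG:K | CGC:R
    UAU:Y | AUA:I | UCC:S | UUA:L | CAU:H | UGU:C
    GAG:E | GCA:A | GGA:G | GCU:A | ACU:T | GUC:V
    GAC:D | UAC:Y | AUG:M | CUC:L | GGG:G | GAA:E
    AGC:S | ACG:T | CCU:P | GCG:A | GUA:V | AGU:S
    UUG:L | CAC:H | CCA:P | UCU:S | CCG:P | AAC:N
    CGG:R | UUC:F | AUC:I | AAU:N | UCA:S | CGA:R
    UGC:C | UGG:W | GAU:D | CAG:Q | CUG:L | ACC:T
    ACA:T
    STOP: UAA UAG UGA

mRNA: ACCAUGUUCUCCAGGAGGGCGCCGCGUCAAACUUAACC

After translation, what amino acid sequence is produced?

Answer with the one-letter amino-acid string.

start AUG at pos 3
pos 3: AUG -> M; peptide=M
pos 6: UUC -> F; peptide=MF
pos 9: UCC -> S; peptide=MFS
pos 12: AGG -> R; peptide=MFSR
pos 15: AGG -> R; peptide=MFSRR
pos 18: GCG -> A; peptide=MFSRRA
pos 21: CCG -> P; peptide=MFSRRAP
pos 24: CGU -> R; peptide=MFSRRAPR
pos 27: CAA -> Q; peptide=MFSRRAPRQ
pos 30: ACU -> T; peptide=MFSRRAPRQT
pos 33: UAA -> STOP

Answer: MFSRRAPRQT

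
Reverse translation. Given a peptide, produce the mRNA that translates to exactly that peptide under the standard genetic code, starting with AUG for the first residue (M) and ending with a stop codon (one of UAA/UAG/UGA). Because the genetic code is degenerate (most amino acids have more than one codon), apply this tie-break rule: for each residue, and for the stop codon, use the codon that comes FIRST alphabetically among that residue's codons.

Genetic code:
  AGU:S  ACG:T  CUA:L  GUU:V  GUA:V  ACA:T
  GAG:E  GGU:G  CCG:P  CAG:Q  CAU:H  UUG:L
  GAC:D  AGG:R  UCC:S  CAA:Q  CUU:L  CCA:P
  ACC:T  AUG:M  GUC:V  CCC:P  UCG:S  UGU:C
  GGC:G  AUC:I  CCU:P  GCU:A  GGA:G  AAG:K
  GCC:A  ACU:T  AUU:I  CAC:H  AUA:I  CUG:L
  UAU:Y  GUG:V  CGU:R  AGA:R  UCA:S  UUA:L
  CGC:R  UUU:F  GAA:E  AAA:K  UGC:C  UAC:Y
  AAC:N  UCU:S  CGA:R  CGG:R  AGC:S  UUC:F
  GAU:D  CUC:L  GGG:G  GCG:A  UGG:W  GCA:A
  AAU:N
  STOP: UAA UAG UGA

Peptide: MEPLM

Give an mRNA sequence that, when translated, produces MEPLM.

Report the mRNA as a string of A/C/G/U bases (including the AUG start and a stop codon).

Answer: mRNA: AUGGAACCACUAAUGUAA

Derivation:
residue 1: M -> AUG (start codon)
residue 2: E codons sorted = GAA,GAG -> pick first = GAA
residue 3: P codons sorted = CCA,CCC,CCG,CCU -> pick first = CCA
residue 4: L codons sorted = CUA,CUC,CUG,CUU,UUA,UUG -> pick first = CUA
residue 5: M -> AUG (only codon)
terminator: stop codons sorted = UAA,UAG,UGA -> pick first = UAA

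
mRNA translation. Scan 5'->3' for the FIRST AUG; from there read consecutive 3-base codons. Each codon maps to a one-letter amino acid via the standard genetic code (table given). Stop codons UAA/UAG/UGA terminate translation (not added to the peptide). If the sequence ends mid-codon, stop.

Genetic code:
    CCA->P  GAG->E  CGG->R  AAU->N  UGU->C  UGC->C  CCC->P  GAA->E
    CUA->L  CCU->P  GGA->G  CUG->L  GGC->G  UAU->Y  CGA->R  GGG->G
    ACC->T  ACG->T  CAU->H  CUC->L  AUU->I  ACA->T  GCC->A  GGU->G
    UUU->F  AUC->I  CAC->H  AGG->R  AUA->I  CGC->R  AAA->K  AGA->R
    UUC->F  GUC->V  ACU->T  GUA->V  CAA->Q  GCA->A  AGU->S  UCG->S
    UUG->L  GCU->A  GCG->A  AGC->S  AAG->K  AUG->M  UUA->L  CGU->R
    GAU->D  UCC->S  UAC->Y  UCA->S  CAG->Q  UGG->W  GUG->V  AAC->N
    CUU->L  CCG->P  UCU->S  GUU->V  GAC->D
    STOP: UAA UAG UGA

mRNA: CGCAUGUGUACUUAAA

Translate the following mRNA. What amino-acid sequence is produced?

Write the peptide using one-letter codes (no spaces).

Answer: MCT

Derivation:
start AUG at pos 3
pos 3: AUG -> M; peptide=M
pos 6: UGU -> C; peptide=MC
pos 9: ACU -> T; peptide=MCT
pos 12: UAA -> STOP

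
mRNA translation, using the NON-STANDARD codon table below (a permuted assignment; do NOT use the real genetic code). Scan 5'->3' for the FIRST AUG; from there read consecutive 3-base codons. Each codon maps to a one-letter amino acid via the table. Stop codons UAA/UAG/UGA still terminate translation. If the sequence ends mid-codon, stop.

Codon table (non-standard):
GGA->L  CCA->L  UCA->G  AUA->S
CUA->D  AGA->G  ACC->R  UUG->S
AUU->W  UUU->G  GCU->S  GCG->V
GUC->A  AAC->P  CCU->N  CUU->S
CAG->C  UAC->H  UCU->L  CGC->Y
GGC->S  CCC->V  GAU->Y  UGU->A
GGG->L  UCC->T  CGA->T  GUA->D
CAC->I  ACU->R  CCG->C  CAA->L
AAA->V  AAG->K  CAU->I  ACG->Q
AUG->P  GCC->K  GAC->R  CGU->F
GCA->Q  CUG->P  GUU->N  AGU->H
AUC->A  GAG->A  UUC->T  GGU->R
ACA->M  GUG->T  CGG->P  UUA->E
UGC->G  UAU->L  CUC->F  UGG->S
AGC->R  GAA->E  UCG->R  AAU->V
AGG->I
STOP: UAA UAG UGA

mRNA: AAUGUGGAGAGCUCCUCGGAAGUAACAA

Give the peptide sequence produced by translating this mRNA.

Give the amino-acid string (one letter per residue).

Answer: PSGSNPK

Derivation:
start AUG at pos 1
pos 1: AUG -> P; peptide=P
pos 4: UGG -> S; peptide=PS
pos 7: AGA -> G; peptide=PSG
pos 10: GCU -> S; peptide=PSGS
pos 13: CCU -> N; peptide=PSGSN
pos 16: CGG -> P; peptide=PSGSNP
pos 19: AAG -> K; peptide=PSGSNPK
pos 22: UAA -> STOP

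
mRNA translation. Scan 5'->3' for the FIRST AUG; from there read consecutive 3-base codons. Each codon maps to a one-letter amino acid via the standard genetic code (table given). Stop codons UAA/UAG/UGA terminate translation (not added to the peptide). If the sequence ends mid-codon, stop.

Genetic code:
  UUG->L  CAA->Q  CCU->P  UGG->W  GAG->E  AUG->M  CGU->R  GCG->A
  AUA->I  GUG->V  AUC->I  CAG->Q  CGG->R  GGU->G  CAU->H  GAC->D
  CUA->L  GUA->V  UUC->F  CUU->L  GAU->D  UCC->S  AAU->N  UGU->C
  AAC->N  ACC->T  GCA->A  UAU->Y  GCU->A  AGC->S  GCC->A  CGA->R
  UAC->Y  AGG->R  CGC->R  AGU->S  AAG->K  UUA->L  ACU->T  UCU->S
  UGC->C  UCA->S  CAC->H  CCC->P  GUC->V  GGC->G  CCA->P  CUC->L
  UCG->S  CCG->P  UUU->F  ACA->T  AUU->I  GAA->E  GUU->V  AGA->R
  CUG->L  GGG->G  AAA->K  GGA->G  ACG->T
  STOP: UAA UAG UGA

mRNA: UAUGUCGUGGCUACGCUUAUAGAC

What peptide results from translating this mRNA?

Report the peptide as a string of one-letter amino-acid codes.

start AUG at pos 1
pos 1: AUG -> M; peptide=M
pos 4: UCG -> S; peptide=MS
pos 7: UGG -> W; peptide=MSW
pos 10: CUA -> L; peptide=MSWL
pos 13: CGC -> R; peptide=MSWLR
pos 16: UUA -> L; peptide=MSWLRL
pos 19: UAG -> STOP

Answer: MSWLRL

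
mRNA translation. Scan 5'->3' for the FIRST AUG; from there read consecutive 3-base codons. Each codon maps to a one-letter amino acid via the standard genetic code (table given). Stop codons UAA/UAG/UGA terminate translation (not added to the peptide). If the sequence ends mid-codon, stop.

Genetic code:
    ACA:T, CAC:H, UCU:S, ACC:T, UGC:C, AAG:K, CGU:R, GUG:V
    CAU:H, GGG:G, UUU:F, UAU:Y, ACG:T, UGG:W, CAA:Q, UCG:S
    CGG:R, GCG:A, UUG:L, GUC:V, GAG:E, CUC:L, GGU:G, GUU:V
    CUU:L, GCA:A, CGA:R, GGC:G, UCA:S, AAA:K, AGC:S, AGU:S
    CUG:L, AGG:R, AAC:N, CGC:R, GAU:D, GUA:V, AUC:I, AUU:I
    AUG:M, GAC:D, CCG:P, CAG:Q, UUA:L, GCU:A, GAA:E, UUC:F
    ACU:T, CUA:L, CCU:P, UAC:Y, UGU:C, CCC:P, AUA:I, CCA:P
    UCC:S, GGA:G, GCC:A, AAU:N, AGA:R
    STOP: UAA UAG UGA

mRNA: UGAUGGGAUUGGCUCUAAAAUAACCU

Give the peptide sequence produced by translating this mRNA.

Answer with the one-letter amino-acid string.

start AUG at pos 2
pos 2: AUG -> M; peptide=M
pos 5: GGA -> G; peptide=MG
pos 8: UUG -> L; peptide=MGL
pos 11: GCU -> A; peptide=MGLA
pos 14: CUA -> L; peptide=MGLAL
pos 17: AAA -> K; peptide=MGLALK
pos 20: UAA -> STOP

Answer: MGLALK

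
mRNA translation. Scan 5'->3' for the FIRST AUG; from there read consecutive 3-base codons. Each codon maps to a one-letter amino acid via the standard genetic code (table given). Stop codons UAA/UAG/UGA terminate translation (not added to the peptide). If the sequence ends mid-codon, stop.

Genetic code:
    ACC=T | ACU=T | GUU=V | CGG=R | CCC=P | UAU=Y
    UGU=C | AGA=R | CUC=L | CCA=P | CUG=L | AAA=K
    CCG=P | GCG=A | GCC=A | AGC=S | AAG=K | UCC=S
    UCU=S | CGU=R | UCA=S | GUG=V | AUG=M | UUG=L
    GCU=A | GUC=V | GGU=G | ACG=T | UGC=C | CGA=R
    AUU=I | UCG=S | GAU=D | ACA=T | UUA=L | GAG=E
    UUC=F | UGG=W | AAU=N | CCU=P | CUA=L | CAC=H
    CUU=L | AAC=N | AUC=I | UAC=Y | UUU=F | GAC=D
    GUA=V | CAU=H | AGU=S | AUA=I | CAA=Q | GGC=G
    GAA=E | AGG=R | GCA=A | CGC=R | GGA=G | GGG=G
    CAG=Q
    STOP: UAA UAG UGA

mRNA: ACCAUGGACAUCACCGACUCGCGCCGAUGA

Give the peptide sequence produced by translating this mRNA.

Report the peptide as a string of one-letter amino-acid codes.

Answer: MDITDSRR

Derivation:
start AUG at pos 3
pos 3: AUG -> M; peptide=M
pos 6: GAC -> D; peptide=MD
pos 9: AUC -> I; peptide=MDI
pos 12: ACC -> T; peptide=MDIT
pos 15: GAC -> D; peptide=MDITD
pos 18: UCG -> S; peptide=MDITDS
pos 21: CGC -> R; peptide=MDITDSR
pos 24: CGA -> R; peptide=MDITDSRR
pos 27: UGA -> STOP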